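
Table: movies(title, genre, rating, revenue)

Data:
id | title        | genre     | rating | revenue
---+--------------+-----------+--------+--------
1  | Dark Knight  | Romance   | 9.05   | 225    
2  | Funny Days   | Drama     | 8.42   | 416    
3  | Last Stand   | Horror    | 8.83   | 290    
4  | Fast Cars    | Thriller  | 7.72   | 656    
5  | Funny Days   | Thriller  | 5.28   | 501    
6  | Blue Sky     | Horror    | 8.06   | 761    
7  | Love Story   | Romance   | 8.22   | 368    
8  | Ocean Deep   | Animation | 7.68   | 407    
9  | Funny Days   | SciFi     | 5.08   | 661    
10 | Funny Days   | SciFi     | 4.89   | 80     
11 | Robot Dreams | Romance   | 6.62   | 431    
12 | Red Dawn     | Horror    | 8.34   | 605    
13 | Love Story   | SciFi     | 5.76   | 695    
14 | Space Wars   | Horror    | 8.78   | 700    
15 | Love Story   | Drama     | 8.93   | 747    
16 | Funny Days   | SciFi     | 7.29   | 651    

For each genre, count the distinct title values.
SELECT genre, COUNT(DISTINCT title)
FROM movies
GROUP BY genre

Result:
  Animation: 1 distinct
  Drama: 2 distinct
  Horror: 4 distinct
  Romance: 3 distinct
  SciFi: 2 distinct
  Thriller: 2 distinct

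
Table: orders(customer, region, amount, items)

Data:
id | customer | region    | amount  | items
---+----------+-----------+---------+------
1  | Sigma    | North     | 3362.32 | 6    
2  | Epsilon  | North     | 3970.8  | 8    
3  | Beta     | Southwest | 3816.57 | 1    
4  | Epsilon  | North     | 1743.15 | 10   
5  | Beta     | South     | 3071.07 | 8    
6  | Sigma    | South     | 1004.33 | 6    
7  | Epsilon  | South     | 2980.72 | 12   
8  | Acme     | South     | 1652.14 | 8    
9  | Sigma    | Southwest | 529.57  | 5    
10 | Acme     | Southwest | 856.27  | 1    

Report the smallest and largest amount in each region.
SELECT region, MIN(amount), MAX(amount)
FROM orders
GROUP BY region

Result:
  North: min=1743.15, max=3970.80
  South: min=1004.33, max=3071.07
  Southwest: min=529.57, max=3816.57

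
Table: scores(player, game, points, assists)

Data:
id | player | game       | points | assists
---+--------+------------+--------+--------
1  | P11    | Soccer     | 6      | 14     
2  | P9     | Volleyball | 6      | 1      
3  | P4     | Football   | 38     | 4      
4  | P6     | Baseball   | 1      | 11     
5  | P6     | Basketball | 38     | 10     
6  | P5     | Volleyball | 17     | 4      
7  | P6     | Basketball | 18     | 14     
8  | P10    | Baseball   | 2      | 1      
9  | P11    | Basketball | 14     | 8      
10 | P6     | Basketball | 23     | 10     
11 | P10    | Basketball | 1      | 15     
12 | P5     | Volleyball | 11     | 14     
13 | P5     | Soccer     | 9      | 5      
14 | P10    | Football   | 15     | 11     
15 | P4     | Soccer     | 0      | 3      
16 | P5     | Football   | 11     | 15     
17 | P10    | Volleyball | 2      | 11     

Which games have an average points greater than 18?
SELECT game, AVG(points)
FROM scores
GROUP BY game
HAVING AVG(points) > 18

Result:
  Basketball: avg=18.80
  Football: avg=21.33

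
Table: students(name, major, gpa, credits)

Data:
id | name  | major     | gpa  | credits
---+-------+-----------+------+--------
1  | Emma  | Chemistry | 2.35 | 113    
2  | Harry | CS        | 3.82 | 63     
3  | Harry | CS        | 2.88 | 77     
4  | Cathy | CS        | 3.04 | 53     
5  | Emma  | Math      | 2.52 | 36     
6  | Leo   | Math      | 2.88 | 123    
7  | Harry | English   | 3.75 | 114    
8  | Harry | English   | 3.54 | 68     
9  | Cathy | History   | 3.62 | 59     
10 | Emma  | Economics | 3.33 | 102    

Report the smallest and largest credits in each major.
SELECT major, MIN(credits), MAX(credits)
FROM students
GROUP BY major

Result:
  CS: min=53, max=77
  Chemistry: min=113, max=113
  Economics: min=102, max=102
  English: min=68, max=114
  History: min=59, max=59
  Math: min=36, max=123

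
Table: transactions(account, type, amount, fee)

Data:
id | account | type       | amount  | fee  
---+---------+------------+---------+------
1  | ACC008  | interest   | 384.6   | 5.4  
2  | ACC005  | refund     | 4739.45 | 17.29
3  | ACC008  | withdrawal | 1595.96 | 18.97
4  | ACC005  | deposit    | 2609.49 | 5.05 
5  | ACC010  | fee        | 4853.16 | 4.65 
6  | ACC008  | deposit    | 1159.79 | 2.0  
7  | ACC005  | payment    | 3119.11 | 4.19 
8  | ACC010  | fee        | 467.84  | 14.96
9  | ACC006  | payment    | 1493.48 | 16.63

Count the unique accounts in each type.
SELECT type, COUNT(DISTINCT account)
FROM transactions
GROUP BY type

Result:
  deposit: 2 distinct
  fee: 1 distinct
  interest: 1 distinct
  payment: 2 distinct
  refund: 1 distinct
  withdrawal: 1 distinct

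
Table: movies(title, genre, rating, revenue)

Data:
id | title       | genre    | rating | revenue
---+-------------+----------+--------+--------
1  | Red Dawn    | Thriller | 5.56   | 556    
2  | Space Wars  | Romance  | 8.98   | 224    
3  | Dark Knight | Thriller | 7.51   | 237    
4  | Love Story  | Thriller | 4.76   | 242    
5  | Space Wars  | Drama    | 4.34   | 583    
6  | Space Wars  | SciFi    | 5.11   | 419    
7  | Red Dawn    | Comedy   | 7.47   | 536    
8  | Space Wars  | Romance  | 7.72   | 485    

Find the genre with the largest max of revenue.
SELECT genre, MAX(revenue) as val
FROM movies
GROUP BY genre
ORDER BY val DESC
LIMIT 1

Result: Drama with max(revenue) = 583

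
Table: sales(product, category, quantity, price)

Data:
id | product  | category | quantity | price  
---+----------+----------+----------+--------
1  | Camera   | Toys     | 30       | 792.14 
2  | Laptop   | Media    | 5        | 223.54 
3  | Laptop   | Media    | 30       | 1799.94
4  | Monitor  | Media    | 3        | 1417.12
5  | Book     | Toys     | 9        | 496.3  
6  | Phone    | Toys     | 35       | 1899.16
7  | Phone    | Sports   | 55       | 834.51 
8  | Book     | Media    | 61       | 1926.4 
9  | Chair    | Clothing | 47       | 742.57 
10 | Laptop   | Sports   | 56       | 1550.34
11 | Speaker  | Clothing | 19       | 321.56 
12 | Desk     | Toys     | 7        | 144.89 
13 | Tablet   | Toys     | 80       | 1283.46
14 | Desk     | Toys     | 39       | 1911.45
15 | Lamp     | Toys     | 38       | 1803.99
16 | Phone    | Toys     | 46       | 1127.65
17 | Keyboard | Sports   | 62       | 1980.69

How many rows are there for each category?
SELECT category, COUNT(*) as count
FROM sales
GROUP BY category

Result:
  Clothing: 2
  Media: 4
  Sports: 3
  Toys: 8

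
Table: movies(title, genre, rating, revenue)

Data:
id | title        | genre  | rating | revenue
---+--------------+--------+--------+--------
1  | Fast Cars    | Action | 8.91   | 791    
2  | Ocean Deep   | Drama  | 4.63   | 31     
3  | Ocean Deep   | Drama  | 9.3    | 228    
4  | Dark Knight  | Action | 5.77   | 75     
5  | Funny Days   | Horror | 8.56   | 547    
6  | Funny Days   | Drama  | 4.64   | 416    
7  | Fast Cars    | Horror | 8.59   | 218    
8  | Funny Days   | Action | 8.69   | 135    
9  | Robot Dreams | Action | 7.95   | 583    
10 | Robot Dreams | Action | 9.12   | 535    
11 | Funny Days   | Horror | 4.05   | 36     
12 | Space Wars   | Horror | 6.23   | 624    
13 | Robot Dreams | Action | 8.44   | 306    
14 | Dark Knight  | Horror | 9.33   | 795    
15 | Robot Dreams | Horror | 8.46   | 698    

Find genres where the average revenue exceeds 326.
SELECT genre, AVG(revenue)
FROM movies
GROUP BY genre
HAVING AVG(revenue) > 326

Result:
  Action: avg=404.17
  Horror: avg=486.33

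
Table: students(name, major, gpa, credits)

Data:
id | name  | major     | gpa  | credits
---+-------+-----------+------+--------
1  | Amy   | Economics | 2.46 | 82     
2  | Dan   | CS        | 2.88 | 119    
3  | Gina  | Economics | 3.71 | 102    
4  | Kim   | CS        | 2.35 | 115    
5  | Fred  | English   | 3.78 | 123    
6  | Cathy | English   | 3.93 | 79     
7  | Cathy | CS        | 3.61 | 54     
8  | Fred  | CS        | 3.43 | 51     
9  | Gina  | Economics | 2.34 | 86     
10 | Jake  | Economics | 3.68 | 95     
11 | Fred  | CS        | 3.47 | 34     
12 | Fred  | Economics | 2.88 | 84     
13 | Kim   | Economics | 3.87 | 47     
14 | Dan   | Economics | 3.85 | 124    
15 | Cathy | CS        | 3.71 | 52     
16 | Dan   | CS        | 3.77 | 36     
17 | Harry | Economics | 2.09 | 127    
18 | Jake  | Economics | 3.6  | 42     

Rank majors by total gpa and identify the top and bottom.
SELECT major, SUM(gpa)
FROM students
GROUP BY major
ORDER BY SUM(gpa)

All groups:
  English: 7.71
  CS: 23.22
  Economics: 28.48

Highest: Economics (28.48)
Lowest: English (7.71)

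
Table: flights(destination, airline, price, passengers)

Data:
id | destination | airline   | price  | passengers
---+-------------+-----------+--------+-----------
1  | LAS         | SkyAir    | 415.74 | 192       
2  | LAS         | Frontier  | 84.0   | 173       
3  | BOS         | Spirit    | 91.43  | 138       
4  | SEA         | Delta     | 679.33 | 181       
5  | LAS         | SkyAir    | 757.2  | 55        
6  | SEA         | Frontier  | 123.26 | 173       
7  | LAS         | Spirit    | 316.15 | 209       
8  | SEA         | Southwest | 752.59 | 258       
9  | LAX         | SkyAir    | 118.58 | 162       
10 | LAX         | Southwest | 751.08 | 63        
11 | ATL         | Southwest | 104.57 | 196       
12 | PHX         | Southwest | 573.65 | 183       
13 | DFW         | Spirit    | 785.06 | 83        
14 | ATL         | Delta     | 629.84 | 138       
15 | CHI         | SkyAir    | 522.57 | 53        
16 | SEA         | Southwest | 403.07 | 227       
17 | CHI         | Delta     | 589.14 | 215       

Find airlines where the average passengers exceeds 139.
SELECT airline, AVG(passengers)
FROM flights
GROUP BY airline
HAVING AVG(passengers) > 139

Result:
  Delta: avg=178.00
  Frontier: avg=173.00
  Southwest: avg=185.40
  Spirit: avg=143.33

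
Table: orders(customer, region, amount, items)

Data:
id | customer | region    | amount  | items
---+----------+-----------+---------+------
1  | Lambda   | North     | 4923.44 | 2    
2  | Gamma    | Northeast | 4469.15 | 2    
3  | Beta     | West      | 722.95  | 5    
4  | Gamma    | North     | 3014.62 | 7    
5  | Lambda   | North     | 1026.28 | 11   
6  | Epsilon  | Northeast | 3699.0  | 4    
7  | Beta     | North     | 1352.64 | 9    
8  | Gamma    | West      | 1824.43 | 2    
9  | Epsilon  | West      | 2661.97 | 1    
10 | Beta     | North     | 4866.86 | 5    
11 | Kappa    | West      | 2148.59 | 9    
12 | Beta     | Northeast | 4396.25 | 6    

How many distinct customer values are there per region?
SELECT region, COUNT(DISTINCT customer)
FROM orders
GROUP BY region

Result:
  North: 3 distinct
  Northeast: 3 distinct
  West: 4 distinct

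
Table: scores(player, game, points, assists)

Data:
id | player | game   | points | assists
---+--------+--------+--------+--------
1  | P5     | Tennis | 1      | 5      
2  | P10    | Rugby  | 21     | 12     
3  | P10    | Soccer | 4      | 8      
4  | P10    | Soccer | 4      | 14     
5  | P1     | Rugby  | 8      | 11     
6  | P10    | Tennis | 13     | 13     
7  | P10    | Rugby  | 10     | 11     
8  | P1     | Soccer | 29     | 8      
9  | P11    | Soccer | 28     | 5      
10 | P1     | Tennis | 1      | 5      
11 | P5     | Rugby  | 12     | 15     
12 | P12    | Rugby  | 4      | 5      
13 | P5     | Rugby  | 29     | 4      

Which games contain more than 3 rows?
SELECT game, COUNT(*) as cnt
FROM scores
GROUP BY game
HAVING COUNT(*) > 3

Result:
  Rugby: 6
  Soccer: 4

Note: HAVING filters groups after aggregation, WHERE filters rows before.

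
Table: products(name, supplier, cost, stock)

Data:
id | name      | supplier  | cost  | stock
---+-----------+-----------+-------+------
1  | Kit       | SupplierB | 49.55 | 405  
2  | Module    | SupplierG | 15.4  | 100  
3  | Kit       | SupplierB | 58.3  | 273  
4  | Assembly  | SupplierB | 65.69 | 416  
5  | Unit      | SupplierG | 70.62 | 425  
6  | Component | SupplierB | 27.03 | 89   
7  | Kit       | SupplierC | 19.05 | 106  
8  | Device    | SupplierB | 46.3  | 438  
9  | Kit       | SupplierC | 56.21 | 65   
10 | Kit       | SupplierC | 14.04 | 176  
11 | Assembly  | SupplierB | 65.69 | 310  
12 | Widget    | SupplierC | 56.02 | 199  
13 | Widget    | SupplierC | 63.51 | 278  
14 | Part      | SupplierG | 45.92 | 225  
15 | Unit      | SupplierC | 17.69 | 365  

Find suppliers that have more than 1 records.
SELECT supplier, COUNT(*) as cnt
FROM products
GROUP BY supplier
HAVING COUNT(*) > 1

Result:
  SupplierB: 6
  SupplierC: 6
  SupplierG: 3

Note: HAVING filters groups after aggregation, WHERE filters rows before.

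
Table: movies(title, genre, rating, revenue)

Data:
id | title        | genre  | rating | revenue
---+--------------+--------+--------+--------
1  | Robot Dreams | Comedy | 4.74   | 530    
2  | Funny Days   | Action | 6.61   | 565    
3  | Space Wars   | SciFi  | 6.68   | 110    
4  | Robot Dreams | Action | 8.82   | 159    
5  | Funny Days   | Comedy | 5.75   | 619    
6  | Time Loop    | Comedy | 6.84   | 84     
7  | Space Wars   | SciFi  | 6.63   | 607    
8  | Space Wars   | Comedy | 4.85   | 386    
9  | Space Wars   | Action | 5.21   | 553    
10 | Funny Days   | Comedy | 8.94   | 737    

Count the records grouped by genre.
SELECT genre, COUNT(*) as count
FROM movies
GROUP BY genre

Result:
  Action: 3
  Comedy: 5
  SciFi: 2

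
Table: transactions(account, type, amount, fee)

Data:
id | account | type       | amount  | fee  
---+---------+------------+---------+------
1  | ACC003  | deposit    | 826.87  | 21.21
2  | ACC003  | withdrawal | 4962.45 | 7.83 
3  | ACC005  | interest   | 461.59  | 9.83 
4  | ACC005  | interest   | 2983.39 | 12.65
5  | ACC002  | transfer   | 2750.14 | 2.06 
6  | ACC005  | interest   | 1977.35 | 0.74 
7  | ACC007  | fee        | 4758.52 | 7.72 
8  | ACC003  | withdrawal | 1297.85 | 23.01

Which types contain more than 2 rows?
SELECT type, COUNT(*) as cnt
FROM transactions
GROUP BY type
HAVING COUNT(*) > 2

Result:
  interest: 3

Note: HAVING filters groups after aggregation, WHERE filters rows before.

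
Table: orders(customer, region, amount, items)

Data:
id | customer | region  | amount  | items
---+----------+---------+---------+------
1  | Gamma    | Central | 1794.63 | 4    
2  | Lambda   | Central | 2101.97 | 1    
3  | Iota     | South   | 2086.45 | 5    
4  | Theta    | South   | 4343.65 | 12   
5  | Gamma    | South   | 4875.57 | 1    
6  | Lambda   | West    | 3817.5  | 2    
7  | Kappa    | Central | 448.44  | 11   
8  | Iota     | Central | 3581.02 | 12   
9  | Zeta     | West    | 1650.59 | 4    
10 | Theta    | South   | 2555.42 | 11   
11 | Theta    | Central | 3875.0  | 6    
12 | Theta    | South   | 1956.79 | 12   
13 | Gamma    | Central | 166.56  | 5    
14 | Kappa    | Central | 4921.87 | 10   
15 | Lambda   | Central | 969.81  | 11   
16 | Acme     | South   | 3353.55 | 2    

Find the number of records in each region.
SELECT region, COUNT(*) as count
FROM orders
GROUP BY region

Result:
  Central: 8
  South: 6
  West: 2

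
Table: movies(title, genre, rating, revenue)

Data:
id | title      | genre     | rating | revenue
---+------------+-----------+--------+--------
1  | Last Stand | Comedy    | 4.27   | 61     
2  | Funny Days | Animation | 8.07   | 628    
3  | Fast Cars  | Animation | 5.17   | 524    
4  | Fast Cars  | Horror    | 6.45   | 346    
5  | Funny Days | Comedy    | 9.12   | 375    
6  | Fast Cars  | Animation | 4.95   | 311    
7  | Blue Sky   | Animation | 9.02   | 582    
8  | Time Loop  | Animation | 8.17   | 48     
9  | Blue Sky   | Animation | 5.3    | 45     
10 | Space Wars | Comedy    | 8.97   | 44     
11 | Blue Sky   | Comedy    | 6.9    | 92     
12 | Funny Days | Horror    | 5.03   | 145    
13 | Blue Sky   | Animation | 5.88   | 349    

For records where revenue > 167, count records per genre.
SELECT genre, COUNT(*)
FROM movies
WHERE revenue > 167
GROUP BY genre

Note: WHERE filters rows before grouping.

Result:
  Animation: 5
  Comedy: 1
  Horror: 1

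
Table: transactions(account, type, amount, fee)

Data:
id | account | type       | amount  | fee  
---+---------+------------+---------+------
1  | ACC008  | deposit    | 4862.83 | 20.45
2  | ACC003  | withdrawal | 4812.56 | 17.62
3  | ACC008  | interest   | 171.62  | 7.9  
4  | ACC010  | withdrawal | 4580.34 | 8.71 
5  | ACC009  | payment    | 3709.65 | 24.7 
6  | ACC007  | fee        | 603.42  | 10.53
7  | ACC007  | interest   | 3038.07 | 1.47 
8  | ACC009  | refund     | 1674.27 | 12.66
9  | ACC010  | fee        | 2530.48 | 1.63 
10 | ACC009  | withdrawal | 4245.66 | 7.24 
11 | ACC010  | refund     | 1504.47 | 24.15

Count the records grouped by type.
SELECT type, COUNT(*) as count
FROM transactions
GROUP BY type

Result:
  deposit: 1
  fee: 2
  interest: 2
  payment: 1
  refund: 2
  withdrawal: 3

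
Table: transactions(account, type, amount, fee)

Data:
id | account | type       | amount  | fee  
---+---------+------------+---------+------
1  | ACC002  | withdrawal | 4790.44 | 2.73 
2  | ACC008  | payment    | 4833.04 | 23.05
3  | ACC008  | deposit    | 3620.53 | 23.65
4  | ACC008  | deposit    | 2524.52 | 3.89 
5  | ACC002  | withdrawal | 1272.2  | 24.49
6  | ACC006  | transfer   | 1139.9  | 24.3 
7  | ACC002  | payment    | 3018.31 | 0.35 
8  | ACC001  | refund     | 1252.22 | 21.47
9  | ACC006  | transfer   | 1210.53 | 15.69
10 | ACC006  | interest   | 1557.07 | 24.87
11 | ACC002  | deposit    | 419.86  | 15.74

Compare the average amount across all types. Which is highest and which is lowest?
SELECT type, AVG(amount)
FROM transactions
GROUP BY type
ORDER BY AVG(amount)

All groups:
  transfer: 1175.22
  refund: 1252.22
  interest: 1557.07
  deposit: 2188.30
  withdrawal: 3031.32
  payment: 3925.68

Highest: payment (3925.68)
Lowest: transfer (1175.22)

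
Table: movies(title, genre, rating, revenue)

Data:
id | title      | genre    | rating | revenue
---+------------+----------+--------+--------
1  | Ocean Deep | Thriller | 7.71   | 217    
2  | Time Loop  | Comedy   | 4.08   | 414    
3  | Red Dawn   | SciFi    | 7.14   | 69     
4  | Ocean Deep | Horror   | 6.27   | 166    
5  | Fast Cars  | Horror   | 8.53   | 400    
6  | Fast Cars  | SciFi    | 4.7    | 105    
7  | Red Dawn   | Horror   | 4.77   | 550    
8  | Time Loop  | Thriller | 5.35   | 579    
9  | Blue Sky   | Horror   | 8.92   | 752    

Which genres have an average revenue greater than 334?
SELECT genre, AVG(revenue)
FROM movies
GROUP BY genre
HAVING AVG(revenue) > 334

Result:
  Comedy: avg=414.00
  Horror: avg=467.00
  Thriller: avg=398.00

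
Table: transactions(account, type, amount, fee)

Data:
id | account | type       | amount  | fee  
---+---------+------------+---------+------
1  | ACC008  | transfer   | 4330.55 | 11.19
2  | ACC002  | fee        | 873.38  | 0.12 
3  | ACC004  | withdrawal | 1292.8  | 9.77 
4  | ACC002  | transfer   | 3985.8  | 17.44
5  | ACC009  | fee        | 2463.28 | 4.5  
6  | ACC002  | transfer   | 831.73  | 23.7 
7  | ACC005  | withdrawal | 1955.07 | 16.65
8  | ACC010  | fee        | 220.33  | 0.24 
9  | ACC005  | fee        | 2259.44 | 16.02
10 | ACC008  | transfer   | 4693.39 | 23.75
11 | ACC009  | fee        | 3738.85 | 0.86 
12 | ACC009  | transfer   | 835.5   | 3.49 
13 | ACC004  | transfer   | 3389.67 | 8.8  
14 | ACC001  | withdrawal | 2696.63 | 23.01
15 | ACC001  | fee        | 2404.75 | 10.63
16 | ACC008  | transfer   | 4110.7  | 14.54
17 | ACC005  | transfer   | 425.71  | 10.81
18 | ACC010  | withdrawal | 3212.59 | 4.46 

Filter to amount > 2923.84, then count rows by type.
SELECT type, COUNT(*)
FROM transactions
WHERE amount > 2923.84
GROUP BY type

Note: WHERE filters rows before grouping.

Result:
  fee: 1
  transfer: 5
  withdrawal: 1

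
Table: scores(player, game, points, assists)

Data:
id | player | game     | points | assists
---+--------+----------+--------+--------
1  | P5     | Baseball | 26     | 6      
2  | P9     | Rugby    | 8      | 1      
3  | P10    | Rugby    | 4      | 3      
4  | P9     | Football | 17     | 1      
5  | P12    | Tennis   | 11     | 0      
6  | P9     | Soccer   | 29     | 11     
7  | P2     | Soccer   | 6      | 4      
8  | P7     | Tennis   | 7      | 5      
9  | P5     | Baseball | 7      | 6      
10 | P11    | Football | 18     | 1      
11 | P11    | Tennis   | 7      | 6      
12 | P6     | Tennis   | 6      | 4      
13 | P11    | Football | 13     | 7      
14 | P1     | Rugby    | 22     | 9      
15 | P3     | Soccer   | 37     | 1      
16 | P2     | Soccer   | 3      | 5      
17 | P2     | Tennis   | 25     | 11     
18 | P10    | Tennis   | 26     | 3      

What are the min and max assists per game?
SELECT game, MIN(assists), MAX(assists)
FROM scores
GROUP BY game

Result:
  Baseball: min=6, max=6
  Football: min=1, max=7
  Rugby: min=1, max=9
  Soccer: min=1, max=11
  Tennis: min=0, max=11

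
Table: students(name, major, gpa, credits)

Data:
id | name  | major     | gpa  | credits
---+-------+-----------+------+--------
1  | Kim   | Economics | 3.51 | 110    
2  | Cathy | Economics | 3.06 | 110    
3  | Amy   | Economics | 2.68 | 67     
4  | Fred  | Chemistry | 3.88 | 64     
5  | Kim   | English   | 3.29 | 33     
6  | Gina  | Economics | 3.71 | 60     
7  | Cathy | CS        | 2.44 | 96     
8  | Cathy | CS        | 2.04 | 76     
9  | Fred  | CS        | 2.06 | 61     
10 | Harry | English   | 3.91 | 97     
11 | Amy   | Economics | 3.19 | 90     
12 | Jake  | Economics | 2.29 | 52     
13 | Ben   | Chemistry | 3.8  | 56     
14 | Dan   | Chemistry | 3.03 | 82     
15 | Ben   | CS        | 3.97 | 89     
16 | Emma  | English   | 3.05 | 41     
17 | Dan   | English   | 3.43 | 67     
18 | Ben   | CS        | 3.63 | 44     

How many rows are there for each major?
SELECT major, COUNT(*) as count
FROM students
GROUP BY major

Result:
  CS: 5
  Chemistry: 3
  Economics: 6
  English: 4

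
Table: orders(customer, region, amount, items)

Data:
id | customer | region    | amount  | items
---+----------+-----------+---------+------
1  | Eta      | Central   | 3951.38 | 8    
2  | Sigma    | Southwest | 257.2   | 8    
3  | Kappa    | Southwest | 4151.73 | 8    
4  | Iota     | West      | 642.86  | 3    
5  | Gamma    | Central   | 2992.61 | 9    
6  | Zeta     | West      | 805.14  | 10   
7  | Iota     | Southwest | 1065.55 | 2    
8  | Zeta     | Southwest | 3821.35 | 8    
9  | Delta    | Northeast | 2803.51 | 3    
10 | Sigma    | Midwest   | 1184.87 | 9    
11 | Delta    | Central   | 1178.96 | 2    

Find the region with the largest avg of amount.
SELECT region, AVG(amount) as val
FROM orders
GROUP BY region
ORDER BY val DESC
LIMIT 1

Result: Northeast with avg(amount) = 2803.51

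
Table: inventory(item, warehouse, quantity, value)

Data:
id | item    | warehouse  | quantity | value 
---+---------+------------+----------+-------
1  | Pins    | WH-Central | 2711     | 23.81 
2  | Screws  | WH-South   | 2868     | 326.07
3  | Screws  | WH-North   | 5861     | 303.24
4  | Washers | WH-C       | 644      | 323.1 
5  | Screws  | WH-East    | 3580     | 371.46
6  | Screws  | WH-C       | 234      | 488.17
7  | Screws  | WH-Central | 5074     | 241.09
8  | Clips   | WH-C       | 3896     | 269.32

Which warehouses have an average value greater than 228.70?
SELECT warehouse, AVG(value)
FROM inventory
GROUP BY warehouse
HAVING AVG(value) > 228.70

Result:
  WH-C: avg=360.20
  WH-East: avg=371.46
  WH-North: avg=303.24
  WH-South: avg=326.07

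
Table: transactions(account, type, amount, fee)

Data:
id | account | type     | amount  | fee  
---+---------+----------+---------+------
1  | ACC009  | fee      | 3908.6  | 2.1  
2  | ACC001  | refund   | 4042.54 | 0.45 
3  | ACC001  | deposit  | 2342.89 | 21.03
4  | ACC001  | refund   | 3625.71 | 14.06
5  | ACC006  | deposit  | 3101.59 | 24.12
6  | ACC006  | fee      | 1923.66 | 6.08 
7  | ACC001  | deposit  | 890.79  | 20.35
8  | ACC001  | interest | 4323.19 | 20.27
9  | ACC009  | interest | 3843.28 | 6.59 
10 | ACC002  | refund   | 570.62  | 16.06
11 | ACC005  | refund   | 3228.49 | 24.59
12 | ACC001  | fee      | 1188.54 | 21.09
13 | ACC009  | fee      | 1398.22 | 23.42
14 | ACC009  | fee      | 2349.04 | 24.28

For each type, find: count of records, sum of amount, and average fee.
SELECT type,
       COUNT(*) as cnt,
       SUM(amount) as total_amount,
       AVG(fee) as avg_fee
FROM transactions
GROUP BY type

Result:
  deposit: 3 records, 6335.27 total amount, 21.83 avg fee
  fee: 5 records, 10768.06 total amount, 15.39 avg fee
  interest: 2 records, 8166.47 total amount, 13.43 avg fee
  refund: 4 records, 11467.36 total amount, 13.79 avg fee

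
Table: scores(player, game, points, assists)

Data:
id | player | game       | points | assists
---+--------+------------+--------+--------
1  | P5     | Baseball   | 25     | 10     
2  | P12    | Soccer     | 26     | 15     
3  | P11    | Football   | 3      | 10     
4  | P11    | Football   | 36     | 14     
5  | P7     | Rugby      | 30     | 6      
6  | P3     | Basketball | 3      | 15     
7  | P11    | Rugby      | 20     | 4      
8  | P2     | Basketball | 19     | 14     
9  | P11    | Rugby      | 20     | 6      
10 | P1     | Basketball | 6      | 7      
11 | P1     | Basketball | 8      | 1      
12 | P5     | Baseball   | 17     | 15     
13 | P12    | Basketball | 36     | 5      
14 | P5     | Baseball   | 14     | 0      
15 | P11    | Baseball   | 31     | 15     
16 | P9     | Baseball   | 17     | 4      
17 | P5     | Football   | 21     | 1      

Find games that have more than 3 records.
SELECT game, COUNT(*) as cnt
FROM scores
GROUP BY game
HAVING COUNT(*) > 3

Result:
  Baseball: 5
  Basketball: 5

Note: HAVING filters groups after aggregation, WHERE filters rows before.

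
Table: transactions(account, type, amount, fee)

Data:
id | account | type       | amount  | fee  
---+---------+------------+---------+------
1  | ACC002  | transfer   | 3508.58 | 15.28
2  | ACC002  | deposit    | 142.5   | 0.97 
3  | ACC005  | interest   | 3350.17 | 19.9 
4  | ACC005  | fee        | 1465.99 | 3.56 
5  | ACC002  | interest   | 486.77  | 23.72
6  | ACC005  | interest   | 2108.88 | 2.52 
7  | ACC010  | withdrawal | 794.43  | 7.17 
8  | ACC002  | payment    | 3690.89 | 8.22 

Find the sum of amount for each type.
SELECT type, SUM(amount) as result
FROM transactions
GROUP BY type

Result:
  deposit: 142.50
  fee: 1465.99
  interest: 5945.82
  payment: 3690.89
  transfer: 3508.58
  withdrawal: 794.43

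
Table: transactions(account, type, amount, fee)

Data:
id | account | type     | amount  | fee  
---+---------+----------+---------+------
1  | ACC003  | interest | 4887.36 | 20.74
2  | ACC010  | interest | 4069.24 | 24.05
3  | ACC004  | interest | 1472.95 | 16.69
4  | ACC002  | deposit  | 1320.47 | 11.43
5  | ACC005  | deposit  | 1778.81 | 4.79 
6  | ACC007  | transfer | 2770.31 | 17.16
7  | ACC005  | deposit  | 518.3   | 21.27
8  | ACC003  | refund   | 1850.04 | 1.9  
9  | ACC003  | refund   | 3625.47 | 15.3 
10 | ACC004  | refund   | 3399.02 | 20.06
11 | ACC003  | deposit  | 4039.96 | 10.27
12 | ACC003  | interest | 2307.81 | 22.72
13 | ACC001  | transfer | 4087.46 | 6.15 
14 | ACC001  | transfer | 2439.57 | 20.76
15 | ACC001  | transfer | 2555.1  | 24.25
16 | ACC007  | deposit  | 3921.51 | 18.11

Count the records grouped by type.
SELECT type, COUNT(*) as count
FROM transactions
GROUP BY type

Result:
  deposit: 5
  interest: 4
  refund: 3
  transfer: 4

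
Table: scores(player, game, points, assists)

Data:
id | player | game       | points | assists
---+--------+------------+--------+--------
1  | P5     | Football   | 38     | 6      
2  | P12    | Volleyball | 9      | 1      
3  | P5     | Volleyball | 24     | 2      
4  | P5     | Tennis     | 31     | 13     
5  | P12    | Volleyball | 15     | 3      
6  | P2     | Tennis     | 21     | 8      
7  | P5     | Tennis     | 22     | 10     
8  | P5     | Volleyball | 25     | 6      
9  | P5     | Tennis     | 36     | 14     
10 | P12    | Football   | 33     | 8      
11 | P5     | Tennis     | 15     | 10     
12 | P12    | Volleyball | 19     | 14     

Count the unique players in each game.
SELECT game, COUNT(DISTINCT player)
FROM scores
GROUP BY game

Result:
  Football: 2 distinct
  Tennis: 2 distinct
  Volleyball: 2 distinct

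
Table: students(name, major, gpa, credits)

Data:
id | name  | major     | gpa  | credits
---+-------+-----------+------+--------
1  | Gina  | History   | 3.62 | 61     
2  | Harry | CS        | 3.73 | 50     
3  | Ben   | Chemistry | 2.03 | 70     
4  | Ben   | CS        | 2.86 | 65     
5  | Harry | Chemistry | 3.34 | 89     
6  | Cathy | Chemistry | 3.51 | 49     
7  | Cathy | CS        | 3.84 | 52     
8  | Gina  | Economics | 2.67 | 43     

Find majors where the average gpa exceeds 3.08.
SELECT major, AVG(gpa)
FROM students
GROUP BY major
HAVING AVG(gpa) > 3.08

Result:
  CS: avg=3.48
  History: avg=3.62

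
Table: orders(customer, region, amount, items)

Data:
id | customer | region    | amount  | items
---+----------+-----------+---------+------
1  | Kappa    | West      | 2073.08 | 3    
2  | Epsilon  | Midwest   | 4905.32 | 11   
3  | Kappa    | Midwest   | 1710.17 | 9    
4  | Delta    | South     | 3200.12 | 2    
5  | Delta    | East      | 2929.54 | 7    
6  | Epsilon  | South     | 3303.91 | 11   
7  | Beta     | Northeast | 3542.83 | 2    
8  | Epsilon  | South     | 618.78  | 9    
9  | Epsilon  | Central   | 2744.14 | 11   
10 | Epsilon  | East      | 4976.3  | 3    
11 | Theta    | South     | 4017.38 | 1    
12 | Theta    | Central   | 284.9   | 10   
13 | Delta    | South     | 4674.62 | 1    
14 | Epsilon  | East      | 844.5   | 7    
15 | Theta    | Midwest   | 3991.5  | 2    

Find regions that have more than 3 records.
SELECT region, COUNT(*) as cnt
FROM orders
GROUP BY region
HAVING COUNT(*) > 3

Result:
  South: 5

Note: HAVING filters groups after aggregation, WHERE filters rows before.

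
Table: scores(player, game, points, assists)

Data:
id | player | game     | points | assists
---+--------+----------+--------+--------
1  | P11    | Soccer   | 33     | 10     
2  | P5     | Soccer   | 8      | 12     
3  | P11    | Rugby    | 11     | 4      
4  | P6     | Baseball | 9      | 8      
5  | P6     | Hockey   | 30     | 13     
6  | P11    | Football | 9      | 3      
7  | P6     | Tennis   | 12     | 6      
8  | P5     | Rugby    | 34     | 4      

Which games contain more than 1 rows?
SELECT game, COUNT(*) as cnt
FROM scores
GROUP BY game
HAVING COUNT(*) > 1

Result:
  Rugby: 2
  Soccer: 2

Note: HAVING filters groups after aggregation, WHERE filters rows before.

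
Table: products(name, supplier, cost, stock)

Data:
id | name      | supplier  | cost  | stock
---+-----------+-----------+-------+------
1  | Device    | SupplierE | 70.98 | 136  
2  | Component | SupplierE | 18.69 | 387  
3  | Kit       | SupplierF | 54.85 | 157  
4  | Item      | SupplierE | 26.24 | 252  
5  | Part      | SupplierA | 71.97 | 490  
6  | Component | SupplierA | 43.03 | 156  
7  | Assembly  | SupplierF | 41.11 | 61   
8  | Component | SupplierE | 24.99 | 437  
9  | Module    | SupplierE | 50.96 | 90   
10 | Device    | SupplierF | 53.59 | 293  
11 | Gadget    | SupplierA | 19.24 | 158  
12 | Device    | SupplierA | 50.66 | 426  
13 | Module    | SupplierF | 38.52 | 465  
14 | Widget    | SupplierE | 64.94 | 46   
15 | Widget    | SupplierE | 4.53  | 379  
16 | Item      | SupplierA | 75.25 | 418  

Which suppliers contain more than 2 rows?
SELECT supplier, COUNT(*) as cnt
FROM products
GROUP BY supplier
HAVING COUNT(*) > 2

Result:
  SupplierA: 5
  SupplierE: 7
  SupplierF: 4

Note: HAVING filters groups after aggregation, WHERE filters rows before.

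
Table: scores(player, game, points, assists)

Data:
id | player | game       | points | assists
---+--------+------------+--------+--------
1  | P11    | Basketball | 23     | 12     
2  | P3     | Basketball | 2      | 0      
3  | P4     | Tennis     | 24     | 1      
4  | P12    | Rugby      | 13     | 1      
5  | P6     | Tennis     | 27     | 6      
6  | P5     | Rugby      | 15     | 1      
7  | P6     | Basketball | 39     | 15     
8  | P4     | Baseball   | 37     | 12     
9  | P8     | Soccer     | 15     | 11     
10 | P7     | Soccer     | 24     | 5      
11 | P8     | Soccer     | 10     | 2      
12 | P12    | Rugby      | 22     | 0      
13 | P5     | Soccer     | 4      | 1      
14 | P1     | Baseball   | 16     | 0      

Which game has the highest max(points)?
SELECT game, MAX(points) as val
FROM scores
GROUP BY game
ORDER BY val DESC
LIMIT 1

Result: Basketball with max(points) = 39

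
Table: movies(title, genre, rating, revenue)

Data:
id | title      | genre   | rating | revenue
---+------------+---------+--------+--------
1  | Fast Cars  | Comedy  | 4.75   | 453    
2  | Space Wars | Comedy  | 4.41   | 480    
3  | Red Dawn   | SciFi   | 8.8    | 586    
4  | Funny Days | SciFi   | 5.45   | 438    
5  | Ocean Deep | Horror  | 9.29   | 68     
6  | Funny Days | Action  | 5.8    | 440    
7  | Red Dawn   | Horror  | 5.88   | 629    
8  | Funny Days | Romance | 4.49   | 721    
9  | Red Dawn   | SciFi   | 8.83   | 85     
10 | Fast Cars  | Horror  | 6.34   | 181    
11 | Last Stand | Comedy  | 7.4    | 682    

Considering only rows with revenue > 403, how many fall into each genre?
SELECT genre, COUNT(*)
FROM movies
WHERE revenue > 403
GROUP BY genre

Note: WHERE filters rows before grouping.

Result:
  Action: 1
  Comedy: 3
  Horror: 1
  Romance: 1
  SciFi: 2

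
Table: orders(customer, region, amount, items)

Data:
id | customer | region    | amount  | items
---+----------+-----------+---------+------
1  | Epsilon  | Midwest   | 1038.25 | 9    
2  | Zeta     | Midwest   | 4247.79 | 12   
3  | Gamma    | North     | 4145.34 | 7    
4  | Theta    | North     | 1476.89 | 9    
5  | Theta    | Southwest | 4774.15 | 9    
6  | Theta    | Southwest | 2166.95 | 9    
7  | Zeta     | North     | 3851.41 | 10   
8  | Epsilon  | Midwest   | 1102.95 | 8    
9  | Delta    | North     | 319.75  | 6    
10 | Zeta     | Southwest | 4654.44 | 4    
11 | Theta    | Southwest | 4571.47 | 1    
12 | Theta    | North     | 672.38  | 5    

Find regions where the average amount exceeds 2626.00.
SELECT region, AVG(amount)
FROM orders
GROUP BY region
HAVING AVG(amount) > 2626.00

Result:
  Southwest: avg=4041.75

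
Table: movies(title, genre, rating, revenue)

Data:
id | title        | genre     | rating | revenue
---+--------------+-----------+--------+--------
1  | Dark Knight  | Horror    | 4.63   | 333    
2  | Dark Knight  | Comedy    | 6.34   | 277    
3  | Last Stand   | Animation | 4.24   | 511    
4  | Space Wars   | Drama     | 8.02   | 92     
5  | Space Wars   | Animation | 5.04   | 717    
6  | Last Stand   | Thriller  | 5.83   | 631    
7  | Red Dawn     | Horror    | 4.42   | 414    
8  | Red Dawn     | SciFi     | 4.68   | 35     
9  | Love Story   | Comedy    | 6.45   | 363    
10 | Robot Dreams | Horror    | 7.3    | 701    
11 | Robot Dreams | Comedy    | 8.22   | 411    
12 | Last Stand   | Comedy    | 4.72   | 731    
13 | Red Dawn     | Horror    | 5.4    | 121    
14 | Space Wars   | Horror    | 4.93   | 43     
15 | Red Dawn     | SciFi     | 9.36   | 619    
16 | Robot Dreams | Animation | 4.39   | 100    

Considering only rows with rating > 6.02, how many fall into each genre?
SELECT genre, COUNT(*)
FROM movies
WHERE rating > 6.02
GROUP BY genre

Note: WHERE filters rows before grouping.

Result:
  Comedy: 3
  Drama: 1
  Horror: 1
  SciFi: 1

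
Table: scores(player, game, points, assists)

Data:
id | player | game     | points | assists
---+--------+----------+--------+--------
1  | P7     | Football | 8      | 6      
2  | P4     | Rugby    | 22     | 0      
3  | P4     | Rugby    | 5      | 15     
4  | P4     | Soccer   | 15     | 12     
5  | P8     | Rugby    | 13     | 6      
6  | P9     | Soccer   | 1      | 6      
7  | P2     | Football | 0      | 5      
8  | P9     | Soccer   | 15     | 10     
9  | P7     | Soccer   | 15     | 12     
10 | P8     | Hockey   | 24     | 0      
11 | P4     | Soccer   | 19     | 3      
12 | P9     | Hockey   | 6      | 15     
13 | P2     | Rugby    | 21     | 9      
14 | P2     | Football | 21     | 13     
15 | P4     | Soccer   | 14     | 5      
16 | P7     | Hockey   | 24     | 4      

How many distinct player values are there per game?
SELECT game, COUNT(DISTINCT player)
FROM scores
GROUP BY game

Result:
  Football: 2 distinct
  Hockey: 3 distinct
  Rugby: 3 distinct
  Soccer: 3 distinct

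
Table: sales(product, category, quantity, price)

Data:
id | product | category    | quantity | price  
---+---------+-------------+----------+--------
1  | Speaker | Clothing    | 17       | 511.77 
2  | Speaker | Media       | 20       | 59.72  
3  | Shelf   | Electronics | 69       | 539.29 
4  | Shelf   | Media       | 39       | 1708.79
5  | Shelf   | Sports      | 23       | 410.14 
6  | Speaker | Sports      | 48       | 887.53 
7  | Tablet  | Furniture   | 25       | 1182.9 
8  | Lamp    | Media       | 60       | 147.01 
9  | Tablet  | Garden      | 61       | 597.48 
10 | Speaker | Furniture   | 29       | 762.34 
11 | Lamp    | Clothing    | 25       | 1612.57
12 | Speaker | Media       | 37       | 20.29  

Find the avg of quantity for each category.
SELECT category, AVG(quantity) as result
FROM sales
GROUP BY category

Result:
  Clothing: 21.00
  Electronics: 69.00
  Furniture: 27.00
  Garden: 61.00
  Media: 39.00
  Sports: 35.50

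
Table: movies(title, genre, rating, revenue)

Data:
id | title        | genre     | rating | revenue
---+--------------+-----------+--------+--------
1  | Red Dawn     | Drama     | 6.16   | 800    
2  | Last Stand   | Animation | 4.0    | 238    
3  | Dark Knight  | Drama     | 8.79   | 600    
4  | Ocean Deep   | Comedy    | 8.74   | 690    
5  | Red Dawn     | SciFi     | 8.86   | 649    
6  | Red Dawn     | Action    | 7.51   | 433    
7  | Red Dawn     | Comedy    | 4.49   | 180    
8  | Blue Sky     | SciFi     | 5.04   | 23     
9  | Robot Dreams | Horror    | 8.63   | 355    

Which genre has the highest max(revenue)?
SELECT genre, MAX(revenue) as val
FROM movies
GROUP BY genre
ORDER BY val DESC
LIMIT 1

Result: Drama with max(revenue) = 800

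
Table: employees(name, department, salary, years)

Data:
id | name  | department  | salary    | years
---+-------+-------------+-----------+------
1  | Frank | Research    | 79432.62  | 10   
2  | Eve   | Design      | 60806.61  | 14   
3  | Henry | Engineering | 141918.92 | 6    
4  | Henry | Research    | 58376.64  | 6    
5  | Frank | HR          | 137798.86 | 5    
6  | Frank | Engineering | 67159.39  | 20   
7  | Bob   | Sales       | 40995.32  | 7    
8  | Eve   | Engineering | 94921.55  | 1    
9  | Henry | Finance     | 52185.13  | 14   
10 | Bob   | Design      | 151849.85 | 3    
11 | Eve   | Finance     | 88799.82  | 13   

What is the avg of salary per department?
SELECT department, AVG(salary) as result
FROM employees
GROUP BY department

Result:
  Design: 106328.23
  Engineering: 101333.29
  Finance: 70492.48
  HR: 137798.86
  Research: 68904.63
  Sales: 40995.32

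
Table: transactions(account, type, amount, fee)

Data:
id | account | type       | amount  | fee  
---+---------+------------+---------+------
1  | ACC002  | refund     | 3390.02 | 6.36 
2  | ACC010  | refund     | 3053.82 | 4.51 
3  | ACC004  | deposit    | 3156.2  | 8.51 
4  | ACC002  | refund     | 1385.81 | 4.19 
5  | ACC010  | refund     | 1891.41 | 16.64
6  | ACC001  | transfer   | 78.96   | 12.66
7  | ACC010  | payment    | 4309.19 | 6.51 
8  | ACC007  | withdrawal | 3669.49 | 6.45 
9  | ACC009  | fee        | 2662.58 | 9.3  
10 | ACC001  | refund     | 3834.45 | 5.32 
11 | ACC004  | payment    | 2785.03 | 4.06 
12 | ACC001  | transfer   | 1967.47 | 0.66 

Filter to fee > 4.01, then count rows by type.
SELECT type, COUNT(*)
FROM transactions
WHERE fee > 4.01
GROUP BY type

Note: WHERE filters rows before grouping.

Result:
  deposit: 1
  fee: 1
  payment: 2
  refund: 5
  transfer: 1
  withdrawal: 1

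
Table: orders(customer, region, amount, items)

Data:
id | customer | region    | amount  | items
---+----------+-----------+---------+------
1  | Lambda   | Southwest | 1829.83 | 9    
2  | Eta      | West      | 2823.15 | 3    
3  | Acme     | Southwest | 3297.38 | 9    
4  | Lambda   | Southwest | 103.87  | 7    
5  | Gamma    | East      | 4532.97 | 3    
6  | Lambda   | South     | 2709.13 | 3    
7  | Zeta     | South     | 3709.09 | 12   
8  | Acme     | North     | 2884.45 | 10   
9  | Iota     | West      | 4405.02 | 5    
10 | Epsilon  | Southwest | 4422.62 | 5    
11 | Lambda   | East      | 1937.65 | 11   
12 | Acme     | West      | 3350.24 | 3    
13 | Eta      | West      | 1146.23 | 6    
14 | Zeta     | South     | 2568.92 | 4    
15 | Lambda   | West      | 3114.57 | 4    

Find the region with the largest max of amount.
SELECT region, MAX(amount) as val
FROM orders
GROUP BY region
ORDER BY val DESC
LIMIT 1

Result: East with max(amount) = 4532.97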